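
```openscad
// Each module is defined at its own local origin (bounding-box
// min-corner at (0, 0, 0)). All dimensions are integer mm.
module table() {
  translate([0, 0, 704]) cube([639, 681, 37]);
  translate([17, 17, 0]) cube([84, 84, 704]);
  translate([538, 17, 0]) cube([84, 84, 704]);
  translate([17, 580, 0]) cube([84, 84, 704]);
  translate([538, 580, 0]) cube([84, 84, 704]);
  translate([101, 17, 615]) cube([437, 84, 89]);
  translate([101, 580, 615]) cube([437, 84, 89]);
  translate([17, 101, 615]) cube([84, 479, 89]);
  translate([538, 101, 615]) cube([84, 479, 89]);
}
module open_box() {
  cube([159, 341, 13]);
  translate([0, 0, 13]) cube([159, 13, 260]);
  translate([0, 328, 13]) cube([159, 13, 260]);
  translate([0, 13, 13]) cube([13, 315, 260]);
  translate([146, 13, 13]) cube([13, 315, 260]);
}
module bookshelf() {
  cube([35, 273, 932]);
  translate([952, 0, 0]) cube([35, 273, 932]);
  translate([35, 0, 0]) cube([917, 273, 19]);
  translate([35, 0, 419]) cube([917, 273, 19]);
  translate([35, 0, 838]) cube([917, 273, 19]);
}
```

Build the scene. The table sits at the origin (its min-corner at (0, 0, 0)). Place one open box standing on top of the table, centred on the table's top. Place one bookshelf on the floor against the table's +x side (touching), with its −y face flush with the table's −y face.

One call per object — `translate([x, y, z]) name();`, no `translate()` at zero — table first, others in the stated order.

table();
translate([240, 170, 741]) open_box();
translate([639, 0, 0]) bookshelf();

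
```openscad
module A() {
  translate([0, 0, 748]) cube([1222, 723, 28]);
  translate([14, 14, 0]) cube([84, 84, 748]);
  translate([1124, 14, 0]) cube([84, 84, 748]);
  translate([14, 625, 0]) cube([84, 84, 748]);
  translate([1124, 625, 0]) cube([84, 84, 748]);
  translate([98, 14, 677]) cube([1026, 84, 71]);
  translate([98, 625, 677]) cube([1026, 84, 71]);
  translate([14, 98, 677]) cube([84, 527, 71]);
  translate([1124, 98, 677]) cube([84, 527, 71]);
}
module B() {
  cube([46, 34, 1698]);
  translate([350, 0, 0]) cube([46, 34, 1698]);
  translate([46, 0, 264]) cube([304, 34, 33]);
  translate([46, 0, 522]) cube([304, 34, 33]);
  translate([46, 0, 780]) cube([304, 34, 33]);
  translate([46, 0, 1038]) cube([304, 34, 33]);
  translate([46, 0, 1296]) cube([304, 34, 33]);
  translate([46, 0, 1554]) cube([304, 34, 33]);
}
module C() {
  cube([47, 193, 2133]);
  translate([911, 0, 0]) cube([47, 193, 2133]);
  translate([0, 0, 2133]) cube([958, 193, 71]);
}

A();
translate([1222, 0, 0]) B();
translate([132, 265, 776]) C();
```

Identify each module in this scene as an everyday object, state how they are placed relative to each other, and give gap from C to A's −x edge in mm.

A is a table. B is a ladder. C is a door frame. The ladder is against the table's +x side, with their −y faces flush. The door frame is on top of the table, centred. The gap from the door frame to the table's −x edge is 132 mm.

The door frame's min-x is at 132; the table's min-x is 0; gap = 132 mm.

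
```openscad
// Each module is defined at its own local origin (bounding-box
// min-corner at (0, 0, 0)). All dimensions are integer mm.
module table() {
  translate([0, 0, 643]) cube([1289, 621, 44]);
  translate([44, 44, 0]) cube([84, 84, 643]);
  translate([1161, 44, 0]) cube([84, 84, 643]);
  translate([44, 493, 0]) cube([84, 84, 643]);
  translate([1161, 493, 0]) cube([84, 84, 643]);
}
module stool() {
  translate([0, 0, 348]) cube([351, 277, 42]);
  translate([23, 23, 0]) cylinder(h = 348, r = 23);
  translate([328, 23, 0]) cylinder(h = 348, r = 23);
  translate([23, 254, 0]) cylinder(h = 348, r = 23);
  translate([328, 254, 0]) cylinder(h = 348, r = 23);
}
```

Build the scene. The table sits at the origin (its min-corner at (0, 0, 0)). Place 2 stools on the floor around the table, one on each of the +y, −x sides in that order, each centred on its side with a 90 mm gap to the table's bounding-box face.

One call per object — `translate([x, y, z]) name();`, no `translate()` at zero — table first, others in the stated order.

table();
translate([469, 711, 0]) stool();
translate([-441, 172, 0]) stool();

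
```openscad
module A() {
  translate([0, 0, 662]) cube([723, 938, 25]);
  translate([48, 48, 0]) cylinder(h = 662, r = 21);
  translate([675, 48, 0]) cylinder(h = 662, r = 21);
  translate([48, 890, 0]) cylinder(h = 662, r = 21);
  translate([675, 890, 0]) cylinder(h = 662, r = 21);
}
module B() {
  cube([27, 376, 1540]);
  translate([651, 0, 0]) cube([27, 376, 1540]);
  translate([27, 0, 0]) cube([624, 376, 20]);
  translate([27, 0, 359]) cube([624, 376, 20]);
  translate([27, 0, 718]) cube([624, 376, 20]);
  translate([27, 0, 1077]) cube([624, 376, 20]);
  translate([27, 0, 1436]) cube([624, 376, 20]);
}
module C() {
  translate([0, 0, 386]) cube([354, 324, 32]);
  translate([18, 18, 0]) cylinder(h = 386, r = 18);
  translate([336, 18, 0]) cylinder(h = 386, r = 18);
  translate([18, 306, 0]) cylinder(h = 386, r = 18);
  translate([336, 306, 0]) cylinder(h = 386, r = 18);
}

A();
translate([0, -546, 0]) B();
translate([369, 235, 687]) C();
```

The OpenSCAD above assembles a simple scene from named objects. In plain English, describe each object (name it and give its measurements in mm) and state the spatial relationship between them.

A is a rectangular dining table. The top is 723×938×25 mm with its upper surface at z = 687 mm. It stands on four round legs of 42 mm diameter, each leg's bounding box inset 27 mm from the nearest pair of top edges, running from the floor to the underside of the top.

B is an open bookshelf. Two side panels, each 27 mm thick, 376 mm deep and 1540 mm tall, stand 678 mm apart (outside-to-outside). Between them sit 5 shelves, each 20 mm thick and 376 mm deep, spanning the full gap between the sides. The bottom shelf rests on the floor (its underside at z = 0) and the clear gap between one shelf's top and the next shelf's underside is 339 mm.

C is a simple wooden stool: a rectangular seat 354 mm (x) by 324 mm (y), 32 mm thick, top face at z = 418 mm, on four round legs, each 36 mm in diameter. The legs rest on z = 0, each leg's axis is inset half a diameter from the nearest pair of seat edges (so the leg's bounding box is flush with the corner).

The bookshelf is on the floor beside the table on its −y side. The stool is on top of the table.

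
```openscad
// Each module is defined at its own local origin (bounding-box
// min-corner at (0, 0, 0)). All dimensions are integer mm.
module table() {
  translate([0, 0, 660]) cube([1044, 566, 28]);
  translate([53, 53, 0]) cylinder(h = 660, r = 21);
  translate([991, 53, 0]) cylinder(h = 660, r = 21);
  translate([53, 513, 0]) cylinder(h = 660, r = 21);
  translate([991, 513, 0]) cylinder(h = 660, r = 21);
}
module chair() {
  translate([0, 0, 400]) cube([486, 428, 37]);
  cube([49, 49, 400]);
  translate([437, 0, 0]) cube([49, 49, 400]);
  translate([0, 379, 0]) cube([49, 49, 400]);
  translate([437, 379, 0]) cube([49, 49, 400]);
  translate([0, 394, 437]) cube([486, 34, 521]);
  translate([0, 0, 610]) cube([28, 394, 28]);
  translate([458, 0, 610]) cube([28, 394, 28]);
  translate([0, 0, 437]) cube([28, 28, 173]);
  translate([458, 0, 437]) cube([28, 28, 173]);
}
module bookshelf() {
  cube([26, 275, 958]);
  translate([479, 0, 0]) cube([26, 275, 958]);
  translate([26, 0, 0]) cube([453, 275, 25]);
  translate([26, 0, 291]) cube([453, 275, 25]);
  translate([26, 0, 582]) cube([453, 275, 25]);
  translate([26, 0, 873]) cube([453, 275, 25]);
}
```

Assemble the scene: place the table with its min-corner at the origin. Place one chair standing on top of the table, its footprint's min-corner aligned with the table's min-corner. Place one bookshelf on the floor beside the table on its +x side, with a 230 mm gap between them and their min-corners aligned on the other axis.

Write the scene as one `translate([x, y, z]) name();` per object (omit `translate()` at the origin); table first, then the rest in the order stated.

table();
translate([0, 0, 688]) chair();
translate([1274, 0, 0]) bookshelf();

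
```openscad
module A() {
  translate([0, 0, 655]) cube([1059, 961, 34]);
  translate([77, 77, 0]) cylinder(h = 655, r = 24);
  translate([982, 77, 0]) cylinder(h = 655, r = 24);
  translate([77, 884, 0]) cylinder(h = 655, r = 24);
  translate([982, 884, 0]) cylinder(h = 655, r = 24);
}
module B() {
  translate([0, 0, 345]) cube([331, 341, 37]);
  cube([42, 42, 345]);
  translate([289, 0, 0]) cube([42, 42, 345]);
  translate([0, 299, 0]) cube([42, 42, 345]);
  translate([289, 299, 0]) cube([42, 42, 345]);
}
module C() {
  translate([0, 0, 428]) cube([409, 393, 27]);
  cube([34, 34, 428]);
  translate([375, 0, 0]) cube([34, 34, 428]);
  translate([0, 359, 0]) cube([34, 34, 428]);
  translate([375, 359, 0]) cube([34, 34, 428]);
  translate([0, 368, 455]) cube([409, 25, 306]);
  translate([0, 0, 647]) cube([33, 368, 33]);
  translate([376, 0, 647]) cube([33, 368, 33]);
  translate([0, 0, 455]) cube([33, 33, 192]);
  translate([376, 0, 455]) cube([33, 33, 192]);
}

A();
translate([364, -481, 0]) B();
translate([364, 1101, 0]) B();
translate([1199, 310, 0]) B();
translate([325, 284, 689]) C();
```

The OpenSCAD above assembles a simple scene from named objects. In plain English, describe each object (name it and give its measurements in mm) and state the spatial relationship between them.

A is a table: top 1059 mm (x) × 961 mm (y), 34 mm thick, upper face at z = 689 mm, on four round legs of 48 mm diameter, each leg's bounding box inset 53 mm from the nearest pair of top edges, running from z = 0 to the bottom of the top.

B is a simple wooden stool: a rectangular seat 331 mm (x) by 341 mm (y), 37 mm thick, top face at z = 382 mm, on four square legs, each 42×42 mm in cross-section. The legs rest on z = 0, each flush with a corner of the seat.

C is a chair: 409×393 mm seat, 27 mm thick, top at z = 455 mm, on four 34 mm square corner legs flush with the seat edges. A 25 mm thick backrest slab spans the full seat width, extending 306 mm above the seat top, its back face flush with the seat's +y edge. Two armrests of 33×33 mm section run along each side from the seat's front edge to the front of the backrest, top faces 225 mm above the seat top and outer faces flush with the seat's x-edges; a 33×33 mm post under the front of each armrest stands on the seat at the front corner.

Three stools sit around the table at the −y, +y, +x sides. The chair is on top of the table, centred.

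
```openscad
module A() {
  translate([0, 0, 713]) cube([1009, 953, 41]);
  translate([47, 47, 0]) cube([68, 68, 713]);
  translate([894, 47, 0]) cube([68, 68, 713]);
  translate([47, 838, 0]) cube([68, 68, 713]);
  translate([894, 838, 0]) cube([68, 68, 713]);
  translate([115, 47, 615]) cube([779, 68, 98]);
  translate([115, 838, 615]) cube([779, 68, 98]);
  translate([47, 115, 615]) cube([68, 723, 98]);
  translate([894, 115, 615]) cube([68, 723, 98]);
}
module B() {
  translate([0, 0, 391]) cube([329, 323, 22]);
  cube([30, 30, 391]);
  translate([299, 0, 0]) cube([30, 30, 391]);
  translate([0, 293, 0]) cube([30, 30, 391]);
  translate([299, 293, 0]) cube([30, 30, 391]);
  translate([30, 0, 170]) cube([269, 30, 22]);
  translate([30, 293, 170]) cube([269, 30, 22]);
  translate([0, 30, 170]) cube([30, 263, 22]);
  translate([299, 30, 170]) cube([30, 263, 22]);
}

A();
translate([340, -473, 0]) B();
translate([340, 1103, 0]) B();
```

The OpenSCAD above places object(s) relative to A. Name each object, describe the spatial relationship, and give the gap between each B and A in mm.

A is a table. B is a stool. Two stools sit around the table at the −y, +y sides. The gap between each stool and the table is 150 mm.

Each stool's nearest face is 150 mm from the table's bounding box.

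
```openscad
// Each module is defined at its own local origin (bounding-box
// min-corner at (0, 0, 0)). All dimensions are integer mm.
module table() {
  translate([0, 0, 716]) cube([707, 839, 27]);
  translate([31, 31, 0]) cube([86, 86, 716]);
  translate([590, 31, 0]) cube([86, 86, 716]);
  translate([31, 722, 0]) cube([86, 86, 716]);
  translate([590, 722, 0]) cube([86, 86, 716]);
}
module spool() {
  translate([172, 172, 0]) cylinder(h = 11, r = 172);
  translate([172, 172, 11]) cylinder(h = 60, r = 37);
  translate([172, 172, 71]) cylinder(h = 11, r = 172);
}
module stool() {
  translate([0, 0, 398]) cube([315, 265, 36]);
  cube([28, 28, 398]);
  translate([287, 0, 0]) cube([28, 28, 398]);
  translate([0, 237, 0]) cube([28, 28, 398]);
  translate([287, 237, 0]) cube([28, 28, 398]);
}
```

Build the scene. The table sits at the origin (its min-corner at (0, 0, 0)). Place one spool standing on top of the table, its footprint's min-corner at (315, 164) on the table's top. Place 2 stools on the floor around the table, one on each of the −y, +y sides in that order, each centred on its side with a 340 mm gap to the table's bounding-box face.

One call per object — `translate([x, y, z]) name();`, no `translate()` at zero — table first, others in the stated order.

table();
translate([315, 164, 743]) spool();
translate([196, -605, 0]) stool();
translate([196, 1179, 0]) stool();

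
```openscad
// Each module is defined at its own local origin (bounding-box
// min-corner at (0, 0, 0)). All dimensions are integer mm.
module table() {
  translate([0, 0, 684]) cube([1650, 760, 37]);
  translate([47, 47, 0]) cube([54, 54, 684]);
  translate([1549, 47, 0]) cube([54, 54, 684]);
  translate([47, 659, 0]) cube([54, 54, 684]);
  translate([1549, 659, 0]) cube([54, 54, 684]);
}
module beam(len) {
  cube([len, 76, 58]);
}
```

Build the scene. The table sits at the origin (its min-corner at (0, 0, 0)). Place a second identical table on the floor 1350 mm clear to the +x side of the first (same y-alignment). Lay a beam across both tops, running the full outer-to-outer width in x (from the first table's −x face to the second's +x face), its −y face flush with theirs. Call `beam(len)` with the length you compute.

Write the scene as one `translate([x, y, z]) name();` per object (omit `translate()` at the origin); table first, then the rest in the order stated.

table();
translate([3000, 0, 0]) table();
translate([0, 0, 721]) beam(4650);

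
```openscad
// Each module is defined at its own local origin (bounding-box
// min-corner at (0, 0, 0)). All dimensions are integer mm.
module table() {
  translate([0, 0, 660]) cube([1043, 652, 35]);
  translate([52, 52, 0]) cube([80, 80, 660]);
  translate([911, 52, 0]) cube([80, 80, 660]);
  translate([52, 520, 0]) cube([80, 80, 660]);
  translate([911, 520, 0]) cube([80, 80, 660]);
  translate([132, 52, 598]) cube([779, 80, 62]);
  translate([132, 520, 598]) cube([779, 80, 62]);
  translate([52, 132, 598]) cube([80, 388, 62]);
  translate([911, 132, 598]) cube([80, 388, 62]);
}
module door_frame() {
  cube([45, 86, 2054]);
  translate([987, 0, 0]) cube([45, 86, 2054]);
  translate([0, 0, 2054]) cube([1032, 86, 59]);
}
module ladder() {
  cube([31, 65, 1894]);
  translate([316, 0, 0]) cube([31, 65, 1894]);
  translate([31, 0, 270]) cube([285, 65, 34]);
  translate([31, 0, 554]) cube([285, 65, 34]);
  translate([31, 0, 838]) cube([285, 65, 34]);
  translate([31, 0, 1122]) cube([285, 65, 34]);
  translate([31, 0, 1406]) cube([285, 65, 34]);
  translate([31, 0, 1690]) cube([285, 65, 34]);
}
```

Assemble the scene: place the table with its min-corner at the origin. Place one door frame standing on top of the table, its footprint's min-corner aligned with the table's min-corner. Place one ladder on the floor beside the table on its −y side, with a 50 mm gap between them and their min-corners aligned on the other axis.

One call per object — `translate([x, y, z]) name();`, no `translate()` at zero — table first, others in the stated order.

table();
translate([0, 0, 695]) door_frame();
translate([0, -115, 0]) ladder();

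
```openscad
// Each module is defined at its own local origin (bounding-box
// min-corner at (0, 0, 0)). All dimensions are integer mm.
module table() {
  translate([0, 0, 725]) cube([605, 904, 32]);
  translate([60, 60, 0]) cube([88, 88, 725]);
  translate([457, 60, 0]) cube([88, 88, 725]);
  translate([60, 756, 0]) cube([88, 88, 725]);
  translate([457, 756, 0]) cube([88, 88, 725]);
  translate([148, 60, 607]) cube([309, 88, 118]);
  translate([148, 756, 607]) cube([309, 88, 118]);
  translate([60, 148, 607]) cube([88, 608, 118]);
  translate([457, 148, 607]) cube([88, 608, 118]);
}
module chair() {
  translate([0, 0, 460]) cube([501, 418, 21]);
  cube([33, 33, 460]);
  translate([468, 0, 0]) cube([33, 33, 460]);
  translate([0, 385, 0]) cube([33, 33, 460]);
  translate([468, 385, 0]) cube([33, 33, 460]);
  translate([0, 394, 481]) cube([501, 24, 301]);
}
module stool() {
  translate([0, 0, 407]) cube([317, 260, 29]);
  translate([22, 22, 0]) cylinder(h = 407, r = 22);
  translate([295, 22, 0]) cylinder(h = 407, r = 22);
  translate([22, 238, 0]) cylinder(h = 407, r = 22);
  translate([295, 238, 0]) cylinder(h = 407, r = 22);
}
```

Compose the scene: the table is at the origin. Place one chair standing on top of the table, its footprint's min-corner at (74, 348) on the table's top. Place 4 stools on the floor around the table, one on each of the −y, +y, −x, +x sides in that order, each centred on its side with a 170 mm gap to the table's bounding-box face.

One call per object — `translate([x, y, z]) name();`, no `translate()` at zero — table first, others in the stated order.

table();
translate([74, 348, 757]) chair();
translate([144, -430, 0]) stool();
translate([144, 1074, 0]) stool();
translate([-487, 322, 0]) stool();
translate([775, 322, 0]) stool();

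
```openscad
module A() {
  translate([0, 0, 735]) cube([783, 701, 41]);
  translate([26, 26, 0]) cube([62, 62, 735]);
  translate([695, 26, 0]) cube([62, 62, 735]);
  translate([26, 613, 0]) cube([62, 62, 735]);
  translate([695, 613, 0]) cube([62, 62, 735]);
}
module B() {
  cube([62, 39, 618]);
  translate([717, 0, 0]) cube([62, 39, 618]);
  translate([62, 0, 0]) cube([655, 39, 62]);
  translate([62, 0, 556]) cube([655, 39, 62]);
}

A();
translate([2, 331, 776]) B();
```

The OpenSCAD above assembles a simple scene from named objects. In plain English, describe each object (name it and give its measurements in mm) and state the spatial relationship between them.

A is a rectangular dining table. The top is 783×701×41 mm with its upper surface at z = 776 mm. It stands on four 62×62 mm square legs, each inset 26 mm from the nearest pair of top edges, running from the floor to the underside of the top.

B is a rectangular picture frame lying in the x–z plane (depth along y). The opening is 655 mm wide (x) by 494 mm tall (z), surrounded by a border 62 mm wide on all four sides. The frame is 39 mm deep and is made of two full-height vertical stiles with two horizontal rails fitted between them.

The picture frame is on top of the table, centred.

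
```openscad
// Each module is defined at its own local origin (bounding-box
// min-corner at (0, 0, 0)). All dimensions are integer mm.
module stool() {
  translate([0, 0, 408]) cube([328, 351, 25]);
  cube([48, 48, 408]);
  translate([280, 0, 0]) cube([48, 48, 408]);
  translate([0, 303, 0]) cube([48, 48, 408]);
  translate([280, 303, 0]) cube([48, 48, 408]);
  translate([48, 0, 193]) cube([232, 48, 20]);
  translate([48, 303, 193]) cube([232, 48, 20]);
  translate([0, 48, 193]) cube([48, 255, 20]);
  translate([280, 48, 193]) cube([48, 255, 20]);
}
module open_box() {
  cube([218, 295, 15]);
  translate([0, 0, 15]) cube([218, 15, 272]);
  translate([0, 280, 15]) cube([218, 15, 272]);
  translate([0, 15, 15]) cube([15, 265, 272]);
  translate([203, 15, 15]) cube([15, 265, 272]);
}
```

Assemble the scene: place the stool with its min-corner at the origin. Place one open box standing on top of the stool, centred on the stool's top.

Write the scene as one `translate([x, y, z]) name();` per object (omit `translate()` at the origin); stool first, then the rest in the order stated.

stool();
translate([55, 28, 433]) open_box();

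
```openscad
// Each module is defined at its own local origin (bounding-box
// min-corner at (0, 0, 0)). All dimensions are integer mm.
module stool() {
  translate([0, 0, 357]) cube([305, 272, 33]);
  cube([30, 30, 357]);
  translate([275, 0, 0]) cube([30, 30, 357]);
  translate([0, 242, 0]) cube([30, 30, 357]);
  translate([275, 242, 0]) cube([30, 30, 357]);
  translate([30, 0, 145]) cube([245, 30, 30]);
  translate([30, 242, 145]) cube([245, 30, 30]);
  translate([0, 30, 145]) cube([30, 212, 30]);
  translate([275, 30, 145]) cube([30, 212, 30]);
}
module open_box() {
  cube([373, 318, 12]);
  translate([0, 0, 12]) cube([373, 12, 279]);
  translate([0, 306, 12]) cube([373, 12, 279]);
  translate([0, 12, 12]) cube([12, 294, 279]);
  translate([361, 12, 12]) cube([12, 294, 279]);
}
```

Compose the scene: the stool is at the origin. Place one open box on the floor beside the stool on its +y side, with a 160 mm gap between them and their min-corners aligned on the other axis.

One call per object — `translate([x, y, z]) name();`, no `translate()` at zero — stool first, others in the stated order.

stool();
translate([0, 432, 0]) open_box();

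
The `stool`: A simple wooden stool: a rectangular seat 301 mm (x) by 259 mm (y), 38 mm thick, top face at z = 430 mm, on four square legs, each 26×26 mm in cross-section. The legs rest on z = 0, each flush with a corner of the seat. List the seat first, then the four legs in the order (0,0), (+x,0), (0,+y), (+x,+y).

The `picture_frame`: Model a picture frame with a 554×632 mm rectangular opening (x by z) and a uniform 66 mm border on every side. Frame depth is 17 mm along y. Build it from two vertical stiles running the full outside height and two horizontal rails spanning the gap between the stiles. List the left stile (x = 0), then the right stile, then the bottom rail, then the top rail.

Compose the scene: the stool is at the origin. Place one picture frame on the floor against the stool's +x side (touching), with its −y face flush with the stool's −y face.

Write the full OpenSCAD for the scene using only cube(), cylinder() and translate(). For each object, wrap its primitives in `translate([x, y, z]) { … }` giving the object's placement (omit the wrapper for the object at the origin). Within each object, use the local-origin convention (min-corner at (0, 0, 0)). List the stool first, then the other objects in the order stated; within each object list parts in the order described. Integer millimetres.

translate([0, 0, 392]) cube([301, 259, 38]);
cube([26, 26, 392]);
translate([275, 0, 0]) cube([26, 26, 392]);
translate([0, 233, 0]) cube([26, 26, 392]);
translate([275, 233, 0]) cube([26, 26, 392]);
translate([301, 0, 0]) {
  cube([66, 17, 764]);
  translate([620, 0, 0]) cube([66, 17, 764]);
  translate([66, 0, 0]) cube([554, 17, 66]);
  translate([66, 0, 698]) cube([554, 17, 66]);
}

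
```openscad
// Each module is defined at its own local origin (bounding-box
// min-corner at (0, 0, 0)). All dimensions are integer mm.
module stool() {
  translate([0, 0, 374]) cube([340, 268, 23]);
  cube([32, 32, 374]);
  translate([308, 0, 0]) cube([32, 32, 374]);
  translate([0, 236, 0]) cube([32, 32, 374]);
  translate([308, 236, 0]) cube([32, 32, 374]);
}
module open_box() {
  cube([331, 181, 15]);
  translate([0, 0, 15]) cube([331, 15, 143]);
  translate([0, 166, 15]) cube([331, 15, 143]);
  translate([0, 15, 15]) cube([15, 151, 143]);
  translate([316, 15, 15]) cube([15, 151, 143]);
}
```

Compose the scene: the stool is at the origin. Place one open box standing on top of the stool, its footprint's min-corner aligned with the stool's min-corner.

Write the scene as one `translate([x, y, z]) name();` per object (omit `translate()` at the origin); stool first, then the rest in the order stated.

stool();
translate([0, 0, 397]) open_box();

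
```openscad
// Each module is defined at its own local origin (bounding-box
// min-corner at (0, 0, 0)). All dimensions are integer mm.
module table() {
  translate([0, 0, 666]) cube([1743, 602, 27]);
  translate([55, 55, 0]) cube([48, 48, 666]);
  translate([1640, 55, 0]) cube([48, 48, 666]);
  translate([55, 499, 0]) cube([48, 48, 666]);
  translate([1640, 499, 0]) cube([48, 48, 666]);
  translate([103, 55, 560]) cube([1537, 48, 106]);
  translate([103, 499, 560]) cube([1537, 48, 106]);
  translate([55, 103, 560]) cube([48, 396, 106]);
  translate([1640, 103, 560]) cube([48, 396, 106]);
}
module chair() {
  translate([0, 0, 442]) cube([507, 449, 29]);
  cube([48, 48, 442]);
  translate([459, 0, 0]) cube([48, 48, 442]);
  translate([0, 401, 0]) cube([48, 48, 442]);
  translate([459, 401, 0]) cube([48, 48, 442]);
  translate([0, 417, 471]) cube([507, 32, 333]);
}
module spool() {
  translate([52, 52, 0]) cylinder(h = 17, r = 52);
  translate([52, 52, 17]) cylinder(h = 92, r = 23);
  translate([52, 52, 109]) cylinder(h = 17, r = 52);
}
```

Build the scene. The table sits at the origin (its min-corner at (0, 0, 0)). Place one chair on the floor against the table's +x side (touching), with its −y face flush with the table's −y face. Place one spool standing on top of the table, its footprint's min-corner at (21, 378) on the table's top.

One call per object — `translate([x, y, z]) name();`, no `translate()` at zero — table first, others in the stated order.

table();
translate([1743, 0, 0]) chair();
translate([21, 378, 693]) spool();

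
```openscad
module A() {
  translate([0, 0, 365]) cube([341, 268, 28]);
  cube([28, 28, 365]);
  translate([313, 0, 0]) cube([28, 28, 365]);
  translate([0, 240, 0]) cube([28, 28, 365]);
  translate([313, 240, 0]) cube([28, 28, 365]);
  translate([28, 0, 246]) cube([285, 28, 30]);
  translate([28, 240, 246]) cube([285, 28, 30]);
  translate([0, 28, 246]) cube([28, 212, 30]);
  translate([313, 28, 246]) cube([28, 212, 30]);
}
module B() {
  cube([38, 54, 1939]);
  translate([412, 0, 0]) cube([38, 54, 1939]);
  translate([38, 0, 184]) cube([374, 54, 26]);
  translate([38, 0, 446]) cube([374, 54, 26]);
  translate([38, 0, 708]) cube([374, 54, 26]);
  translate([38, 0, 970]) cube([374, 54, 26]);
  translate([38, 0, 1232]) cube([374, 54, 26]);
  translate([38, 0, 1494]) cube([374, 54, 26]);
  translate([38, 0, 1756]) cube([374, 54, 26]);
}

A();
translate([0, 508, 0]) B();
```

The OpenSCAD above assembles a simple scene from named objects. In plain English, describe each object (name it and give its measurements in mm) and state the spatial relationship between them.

A is a simple wooden stool: a rectangular seat 341 mm (x) by 268 mm (y), 28 mm thick, top face at z = 393 mm, on four square legs, each 28×28 mm in cross-section. The legs rest on z = 0, each flush with a corner of the seat. Four stretchers, 28 mm wide and 30 mm tall, connect adjacent legs with their undersides at z = 246 mm, each running between the inner faces of the legs it joins and aligned with the legs' outer faces on the other axis.

B is a wooden ladder with two side rails of 38×54 mm section and 1939 mm height, set 450 mm apart overall. Between them run 7 rectangular rungs (54 mm deep, 26 mm thick), front faces flush with the rails' −y face. The bottom of the first rung is 184 mm above the floor and each subsequent rung is 262 mm higher than the one below.

The ladder is on the floor beside the stool on its +y side.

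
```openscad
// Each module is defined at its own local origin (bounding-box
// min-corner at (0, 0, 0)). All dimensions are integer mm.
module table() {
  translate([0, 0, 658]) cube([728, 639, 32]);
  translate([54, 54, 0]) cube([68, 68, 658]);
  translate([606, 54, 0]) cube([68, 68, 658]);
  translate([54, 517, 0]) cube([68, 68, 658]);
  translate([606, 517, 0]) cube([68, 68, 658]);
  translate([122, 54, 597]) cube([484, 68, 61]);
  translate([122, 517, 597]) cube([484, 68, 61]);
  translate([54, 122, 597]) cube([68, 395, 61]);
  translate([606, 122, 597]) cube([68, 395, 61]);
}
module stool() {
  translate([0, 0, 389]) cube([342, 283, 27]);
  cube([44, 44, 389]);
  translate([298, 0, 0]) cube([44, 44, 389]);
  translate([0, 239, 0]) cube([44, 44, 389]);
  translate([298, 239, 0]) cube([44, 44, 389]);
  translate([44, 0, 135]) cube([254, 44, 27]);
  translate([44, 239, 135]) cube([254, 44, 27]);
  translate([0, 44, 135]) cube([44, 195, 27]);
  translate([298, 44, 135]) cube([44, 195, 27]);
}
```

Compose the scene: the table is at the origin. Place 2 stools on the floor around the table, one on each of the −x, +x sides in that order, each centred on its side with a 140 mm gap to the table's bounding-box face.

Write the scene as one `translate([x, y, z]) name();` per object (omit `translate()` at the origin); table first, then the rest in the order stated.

table();
translate([-482, 178, 0]) stool();
translate([868, 178, 0]) stool();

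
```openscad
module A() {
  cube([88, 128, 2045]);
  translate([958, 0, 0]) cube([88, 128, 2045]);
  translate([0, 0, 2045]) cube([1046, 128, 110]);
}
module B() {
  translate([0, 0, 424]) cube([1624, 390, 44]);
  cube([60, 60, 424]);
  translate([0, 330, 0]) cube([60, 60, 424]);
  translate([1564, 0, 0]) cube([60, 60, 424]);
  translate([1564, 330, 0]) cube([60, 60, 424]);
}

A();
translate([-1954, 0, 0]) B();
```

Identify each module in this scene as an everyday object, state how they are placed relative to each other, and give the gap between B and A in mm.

A is a door frame. B is a bench. The bench is on the floor beside the door frame on its −x side. The gap between the bench and the door frame is 330 mm.

The bench's nearest face is 330 mm from the door frame's −x face.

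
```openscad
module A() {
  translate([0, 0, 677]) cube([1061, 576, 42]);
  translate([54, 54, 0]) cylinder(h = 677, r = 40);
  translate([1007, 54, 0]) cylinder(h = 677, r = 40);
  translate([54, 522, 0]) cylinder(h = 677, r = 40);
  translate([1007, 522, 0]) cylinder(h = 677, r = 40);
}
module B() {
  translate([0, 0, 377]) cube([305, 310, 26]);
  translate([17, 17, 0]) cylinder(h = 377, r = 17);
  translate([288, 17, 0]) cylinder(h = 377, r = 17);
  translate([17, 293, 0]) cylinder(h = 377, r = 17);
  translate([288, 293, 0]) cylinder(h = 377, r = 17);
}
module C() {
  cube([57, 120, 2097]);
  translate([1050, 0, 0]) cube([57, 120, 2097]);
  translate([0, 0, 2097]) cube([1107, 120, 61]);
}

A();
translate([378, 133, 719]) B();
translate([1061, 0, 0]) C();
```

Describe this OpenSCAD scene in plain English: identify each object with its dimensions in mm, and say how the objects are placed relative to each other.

A is a rectangular dining table. The top is 1061×576×42 mm with its upper surface at z = 719 mm. It stands on four round legs of 80 mm diameter, each leg's bounding box inset 14 mm from the nearest pair of top edges, running from the floor to the underside of the top.

B is a four-legged stool. The seat is 305×310 mm, 26 mm thick, top at z = 403 mm. It stands on four round legs, each 34 mm in diameter, from z = 0 to the seat underside, each leg's axis is inset half a diameter from the nearest pair of seat edges (so the leg's bounding box is flush with the corner).

C is a door frame. The clear opening is 993 mm wide and 2097 mm high. Two 57 mm wide jambs, 120 mm deep, stand either side of the opening from the floor to the top of the opening. A 61 mm thick head sits across the top of both jambs, spanning the full outside width of the frame.

The stool is on top of the table, centred. The door frame is against the table's +x side, with their −y faces flush.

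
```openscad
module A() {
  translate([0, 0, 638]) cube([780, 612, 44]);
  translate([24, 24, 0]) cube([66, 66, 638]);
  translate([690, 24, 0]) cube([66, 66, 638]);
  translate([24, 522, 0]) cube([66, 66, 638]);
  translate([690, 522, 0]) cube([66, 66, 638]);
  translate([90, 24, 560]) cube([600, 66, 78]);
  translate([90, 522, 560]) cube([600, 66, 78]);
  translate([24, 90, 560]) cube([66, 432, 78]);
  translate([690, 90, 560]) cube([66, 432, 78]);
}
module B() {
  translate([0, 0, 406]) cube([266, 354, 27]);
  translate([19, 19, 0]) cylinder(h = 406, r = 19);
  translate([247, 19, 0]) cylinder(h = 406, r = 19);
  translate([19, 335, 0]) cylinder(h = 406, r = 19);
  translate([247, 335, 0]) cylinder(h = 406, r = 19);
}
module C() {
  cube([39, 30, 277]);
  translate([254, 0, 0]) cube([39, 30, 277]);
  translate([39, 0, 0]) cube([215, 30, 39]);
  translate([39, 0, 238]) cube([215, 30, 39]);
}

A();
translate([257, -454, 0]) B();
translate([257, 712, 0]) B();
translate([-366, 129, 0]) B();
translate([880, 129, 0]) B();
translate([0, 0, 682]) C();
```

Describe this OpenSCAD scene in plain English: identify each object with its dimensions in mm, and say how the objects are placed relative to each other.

A is a table with a 780×612 mm rectangular top, 44 mm thick, top surface at z = 682 mm, supported by four 66×66 mm square legs, each inset 24 mm from the nearest pair of top edges, running from the floor. Four apron rails, 66 mm thick and 78 mm tall, run between adjacent legs with their top edges flush with the underside of the top and their outer faces flush with the legs' outer faces.

B is a four-legged stool. The seat is 266×354 mm, 27 mm thick, top at z = 433 mm. It stands on four round legs, each 38 mm in diameter, from z = 0 to the seat underside, each leg's axis is inset half a diameter from the nearest pair of seat edges (so the leg's bounding box is flush with the corner).

C is a picture frame with a 215×199 mm rectangular opening (x by z) and a uniform 39 mm border on every side. Frame depth is 30 mm along y. It is built from two vertical stiles running the full outside height and two horizontal rails spanning the gap between the stiles.

Four stools sit around the table at the −y, +y, −x, +x sides. The picture frame is on top of the table.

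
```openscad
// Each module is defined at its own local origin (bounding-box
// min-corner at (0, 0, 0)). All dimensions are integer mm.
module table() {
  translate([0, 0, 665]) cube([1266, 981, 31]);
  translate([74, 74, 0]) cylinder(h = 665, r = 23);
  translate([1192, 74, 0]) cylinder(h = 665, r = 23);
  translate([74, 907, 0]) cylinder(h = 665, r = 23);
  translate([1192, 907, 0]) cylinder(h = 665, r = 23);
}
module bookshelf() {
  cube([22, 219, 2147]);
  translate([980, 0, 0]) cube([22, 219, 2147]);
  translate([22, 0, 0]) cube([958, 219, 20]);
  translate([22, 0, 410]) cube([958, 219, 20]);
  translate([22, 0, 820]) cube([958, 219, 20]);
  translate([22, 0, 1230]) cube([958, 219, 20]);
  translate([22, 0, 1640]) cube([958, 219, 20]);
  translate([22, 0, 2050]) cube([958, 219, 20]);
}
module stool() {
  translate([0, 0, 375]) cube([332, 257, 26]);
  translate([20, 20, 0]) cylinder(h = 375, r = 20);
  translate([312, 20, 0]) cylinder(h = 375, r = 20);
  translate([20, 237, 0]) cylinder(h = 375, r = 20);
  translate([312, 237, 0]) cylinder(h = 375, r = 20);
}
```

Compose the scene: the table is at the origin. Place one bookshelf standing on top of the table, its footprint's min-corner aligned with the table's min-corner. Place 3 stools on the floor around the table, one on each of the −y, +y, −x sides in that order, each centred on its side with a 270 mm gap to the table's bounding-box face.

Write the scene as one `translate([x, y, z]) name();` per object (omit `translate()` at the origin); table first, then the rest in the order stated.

table();
translate([0, 0, 696]) bookshelf();
translate([467, -527, 0]) stool();
translate([467, 1251, 0]) stool();
translate([-602, 362, 0]) stool();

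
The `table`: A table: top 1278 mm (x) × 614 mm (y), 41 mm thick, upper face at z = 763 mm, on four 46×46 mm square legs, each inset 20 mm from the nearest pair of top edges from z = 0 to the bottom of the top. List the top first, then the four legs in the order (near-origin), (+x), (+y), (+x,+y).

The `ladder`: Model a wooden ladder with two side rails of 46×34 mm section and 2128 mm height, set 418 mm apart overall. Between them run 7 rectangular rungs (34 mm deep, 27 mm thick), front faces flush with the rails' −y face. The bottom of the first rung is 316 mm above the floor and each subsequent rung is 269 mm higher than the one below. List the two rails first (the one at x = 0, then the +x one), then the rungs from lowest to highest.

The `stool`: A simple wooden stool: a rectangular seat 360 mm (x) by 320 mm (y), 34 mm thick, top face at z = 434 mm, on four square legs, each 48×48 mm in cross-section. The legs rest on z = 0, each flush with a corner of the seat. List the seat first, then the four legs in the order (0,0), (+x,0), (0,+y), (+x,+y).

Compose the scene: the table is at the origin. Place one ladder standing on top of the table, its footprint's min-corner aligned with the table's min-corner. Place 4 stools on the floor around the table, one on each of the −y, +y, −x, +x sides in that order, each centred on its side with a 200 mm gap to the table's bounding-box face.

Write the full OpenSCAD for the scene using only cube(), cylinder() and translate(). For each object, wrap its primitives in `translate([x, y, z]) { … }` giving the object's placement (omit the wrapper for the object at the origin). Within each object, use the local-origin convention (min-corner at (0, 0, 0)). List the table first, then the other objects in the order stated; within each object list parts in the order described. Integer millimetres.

translate([0, 0, 722]) cube([1278, 614, 41]);
translate([20, 20, 0]) cube([46, 46, 722]);
translate([1212, 20, 0]) cube([46, 46, 722]);
translate([20, 548, 0]) cube([46, 46, 722]);
translate([1212, 548, 0]) cube([46, 46, 722]);
translate([0, 0, 763]) {
  cube([46, 34, 2128]);
  translate([372, 0, 0]) cube([46, 34, 2128]);
  translate([46, 0, 316]) cube([326, 34, 27]);
  translate([46, 0, 585]) cube([326, 34, 27]);
  translate([46, 0, 854]) cube([326, 34, 27]);
  translate([46, 0, 1123]) cube([326, 34, 27]);
  translate([46, 0, 1392]) cube([326, 34, 27]);
  translate([46, 0, 1661]) cube([326, 34, 27]);
  translate([46, 0, 1930]) cube([326, 34, 27]);
}
translate([459, -520, 0]) {
  translate([0, 0, 400]) cube([360, 320, 34]);
  cube([48, 48, 400]);
  translate([312, 0, 0]) cube([48, 48, 400]);
  translate([0, 272, 0]) cube([48, 48, 400]);
  translate([312, 272, 0]) cube([48, 48, 400]);
}
translate([459, 814, 0]) {
  translate([0, 0, 400]) cube([360, 320, 34]);
  cube([48, 48, 400]);
  translate([312, 0, 0]) cube([48, 48, 400]);
  translate([0, 272, 0]) cube([48, 48, 400]);
  translate([312, 272, 0]) cube([48, 48, 400]);
}
translate([-560, 147, 0]) {
  translate([0, 0, 400]) cube([360, 320, 34]);
  cube([48, 48, 400]);
  translate([312, 0, 0]) cube([48, 48, 400]);
  translate([0, 272, 0]) cube([48, 48, 400]);
  translate([312, 272, 0]) cube([48, 48, 400]);
}
translate([1478, 147, 0]) {
  translate([0, 0, 400]) cube([360, 320, 34]);
  cube([48, 48, 400]);
  translate([312, 0, 0]) cube([48, 48, 400]);
  translate([0, 272, 0]) cube([48, 48, 400]);
  translate([312, 272, 0]) cube([48, 48, 400]);
}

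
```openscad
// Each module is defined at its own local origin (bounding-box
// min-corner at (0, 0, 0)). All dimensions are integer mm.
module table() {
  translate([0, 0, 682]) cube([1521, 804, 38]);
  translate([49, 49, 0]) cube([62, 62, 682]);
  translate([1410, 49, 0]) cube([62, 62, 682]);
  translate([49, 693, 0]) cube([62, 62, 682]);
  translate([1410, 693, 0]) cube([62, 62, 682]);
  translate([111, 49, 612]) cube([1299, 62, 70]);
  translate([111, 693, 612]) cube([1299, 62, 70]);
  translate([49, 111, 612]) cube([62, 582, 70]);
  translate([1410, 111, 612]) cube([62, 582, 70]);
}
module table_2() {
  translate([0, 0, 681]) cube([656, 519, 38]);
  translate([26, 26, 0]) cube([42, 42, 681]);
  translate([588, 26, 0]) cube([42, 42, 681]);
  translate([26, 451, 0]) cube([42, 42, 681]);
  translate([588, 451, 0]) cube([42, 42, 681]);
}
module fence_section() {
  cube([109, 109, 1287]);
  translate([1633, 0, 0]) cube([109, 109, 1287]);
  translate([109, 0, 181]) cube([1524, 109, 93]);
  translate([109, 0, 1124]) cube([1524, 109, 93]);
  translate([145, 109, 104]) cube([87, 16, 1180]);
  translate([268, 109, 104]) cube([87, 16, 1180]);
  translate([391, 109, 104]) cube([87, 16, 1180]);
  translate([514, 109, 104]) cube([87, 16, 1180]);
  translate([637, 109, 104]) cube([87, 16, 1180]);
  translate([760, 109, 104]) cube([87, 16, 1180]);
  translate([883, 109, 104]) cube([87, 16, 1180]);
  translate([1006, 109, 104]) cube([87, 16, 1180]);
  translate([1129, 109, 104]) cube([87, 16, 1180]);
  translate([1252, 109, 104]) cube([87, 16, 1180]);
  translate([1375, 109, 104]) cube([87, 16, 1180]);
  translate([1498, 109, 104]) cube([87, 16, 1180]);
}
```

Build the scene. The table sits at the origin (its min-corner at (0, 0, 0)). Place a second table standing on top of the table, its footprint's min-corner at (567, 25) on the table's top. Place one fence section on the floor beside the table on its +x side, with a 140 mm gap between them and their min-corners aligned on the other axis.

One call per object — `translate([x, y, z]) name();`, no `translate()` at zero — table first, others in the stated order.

table();
translate([567, 25, 720]) table_2();
translate([1661, 0, 0]) fence_section();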